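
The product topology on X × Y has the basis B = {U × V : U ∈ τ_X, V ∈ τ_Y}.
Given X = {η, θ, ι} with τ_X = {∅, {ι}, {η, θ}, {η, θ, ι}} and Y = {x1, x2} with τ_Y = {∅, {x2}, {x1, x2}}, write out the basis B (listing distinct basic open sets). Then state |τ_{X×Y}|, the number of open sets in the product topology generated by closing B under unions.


Basis B = {∅ × ∅, {ι} × {x2}, {η, θ} × {x2}, {ι} × {x1, x2}, {η, θ, ι} × {x2}, {η, θ} × {x1, x2}, {η, θ, ι} × {x1, x2}}; |τ_{X×Y}| = 9.

Enumerate products U × V with U ∈ τ_X, V ∈ τ_Y (deduplicated):
  ∅ × ∅ = {} (∅)
  {ι} × {x2} = {(ι,x2)}
  {η, θ} × {x2} = {(η,x2), (θ,x2)}
  {ι} × {x1, x2} = {(ι,x1), (ι,x2)}
  {η, θ, ι} × {x2} = {(η,x2), (θ,x2), (ι,x2)}
  {η, θ} × {x1, x2} = {(η,x1), (η,x2), (θ,x1), (θ,x2)}
  {η, θ, ι} × {x1, x2} = {(η,x1), (η,x2), (θ,x1), (θ,x2), (ι,x1), (ι,x2)}
These 7 distinct sets form the basis B.
Close under arbitrary unions to get τ_{X×Y}; counting gives |τ_{X×Y}| = 9.


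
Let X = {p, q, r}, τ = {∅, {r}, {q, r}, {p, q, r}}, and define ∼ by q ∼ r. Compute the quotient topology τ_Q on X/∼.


X/∼ = {[p], [q=r]}; |τ_Q| = 3.

Equivalence classes: [p], [q=r].
Quotient map π: X → X/∼ sends p ↦ [p], q ↦ [q=r], r ↦ [q=r].
For each subset V ⊆ X/∼, compute π^{-1}(V) ⊆ X and check whether π^{-1}(V) ∈ τ. V is open in τ_Q iff π^{-1}(V) ∈ τ.
  V = {}: π^{-1}(V) = ∅ ∈ τ ✓.
  V = {[p]}: π^{-1}(V) = {p} ∉ τ ✗.
  V = {[q=r]}: π^{-1}(V) = {q, r} ∈ τ ✓.
  V = {[p], [q=r]}: π^{-1}(V) = {p, q, r} ∈ τ ✓.
Open sets in the quotient: τ_Q = {{}, {[q=r]}, {[p], [q=r]}} (3 elements).


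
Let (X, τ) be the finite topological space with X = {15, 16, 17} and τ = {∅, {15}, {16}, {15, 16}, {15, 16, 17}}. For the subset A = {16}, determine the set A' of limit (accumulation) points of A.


A' = {17}

For each x ∈ X, list the open sets U ∈ τ with x ∈ U, then check whether U ∩ (A ∖ {x}) ≠ ∅ for every such U.
  x = 15: open {15} ∋ x has {15} ∩ (A ∖ {15}) = ∅, so x is NOT a limit point.
  x = 16: open {16} ∋ x has {16} ∩ (A ∖ {16}) = ∅, so x is NOT a limit point.
  x = 17: opens ∋ x are {15, 16, 17}; each meets A ∖ {17}, so x IS a limit point.
Collecting: A' = {17}.


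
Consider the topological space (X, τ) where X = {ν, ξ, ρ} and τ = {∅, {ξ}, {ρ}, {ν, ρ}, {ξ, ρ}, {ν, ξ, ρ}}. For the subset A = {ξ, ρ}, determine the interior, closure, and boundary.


int(A) = {ξ, ρ}, cl(A) = {ν, ξ, ρ}, ∂A = {ν}.

Closed sets in (X, τ) are complements of opens:
  closed(X, τ) = {∅, {ν}, {ξ}, {ν, ξ}, {ν, ρ}, {ν, ξ, ρ}}.
int(A) = ⋃ {U ∈ τ : U ⊆ A}. Opens contained in A: ∅, {ξ}, {ρ}, {ξ, ρ}.
Taking the union of these: int(A) = {ξ, ρ}.
cl(A) = ⋂ {C closed : A ⊆ C}. Closed sets containing A: {ν, ξ, ρ}.
Intersecting these: cl(A) = {ν, ξ, ρ}.
∂A = cl(A) ∖ int(A) = {ν, ξ, ρ} ∖ {ξ, ρ} = {ν}.


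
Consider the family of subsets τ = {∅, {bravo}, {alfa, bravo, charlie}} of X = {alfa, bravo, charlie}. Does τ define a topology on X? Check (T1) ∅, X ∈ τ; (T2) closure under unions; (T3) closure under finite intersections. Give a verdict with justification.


τ IS a topology on X.

Axiom (T1): ∅ ∈ τ? Yes; X ∈ τ? Yes.
Axiom (T2/T3): check pairwise unions and intersections of members of τ.
All pairwise intersections and unions checked — each lies in τ. Therefore τ satisfies (T1), (T2), (T3): it IS a topology on X.


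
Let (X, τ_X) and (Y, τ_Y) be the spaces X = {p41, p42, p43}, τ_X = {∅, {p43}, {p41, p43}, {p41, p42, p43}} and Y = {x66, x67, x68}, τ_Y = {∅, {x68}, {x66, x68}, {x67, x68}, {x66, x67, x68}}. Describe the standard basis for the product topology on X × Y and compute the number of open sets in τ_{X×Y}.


Basis B = {∅ × ∅, {p43} × {x68}, {p41, p43} × {x68}, {p43} × {x66, x68}, {p43} × {x67, x68}, {p41, p42, p43} × {x68}, {p43} × {x66, x67, x68}, {p41, p43} × {x66, x68}, {p41, p43} × {x67, x68}, {p41, p43} × {x66, x67, x68}, {p41, p42, p43} × {x66, x68}, {p41, p42, p43} × {x67, x68}, {p41, p42, p43} × {x66, x67, x68}}; |τ_{X×Y}| = 30.

Enumerate products U × V with U ∈ τ_X, V ∈ τ_Y (deduplicated):
  ∅ × ∅ = {} (∅)
  {p43} × {x68} = {(p43,x68)}
  {p41, p43} × {x68} = {(p41,x68), (p43,x68)}
  {p43} × {x66, x68} = {(p43,x66), (p43,x68)}
  {p43} × {x67, x68} = {(p43,x67), (p43,x68)}
  {p41, p42, p43} × {x68} = {(p41,x68), (p42,x68), (p43,x68)}
  {p43} × {x66, x67, x68} = {(p43,x66), (p43,x67), (p43,x68)}
  {p41, p43} × {x66, x68} = {(p41,x66), (p41,x68), (p43,x66), (p43,x68)}
  {p41, p43} × {x67, x68} = {(p41,x67), (p41,x68), (p43,x67), (p43,x68)}
  {p41, p43} × {x66, x67, x68} = {(p41,x66), (p41,x67), (p41,x68), (p43,x66), (p43,x67), (p43,x68)}
  {p41, p42, p43} × {x66, x68} = {(p41,x66), (p41,x68), (p42,x66), (p42,x68), (p43,x66), (p43,x68)}
  {p41, p42, p43} × {x67, x68} = {(p41,x67), (p41,x68), (p42,x67), (p42,x68), (p43,x67), (p43,x68)}
  {p41, p42, p43} × {x66, x67, x68} = {(p41,x66), (p41,x67), (p41,x68), (p42,x66), (p42,x67), (p42,x68), (p43,x66), (p43,x67), (p43,x68)}
These 13 distinct sets form the basis B.
Close under arbitrary unions to get τ_{X×Y}; counting gives |τ_{X×Y}| = 30.


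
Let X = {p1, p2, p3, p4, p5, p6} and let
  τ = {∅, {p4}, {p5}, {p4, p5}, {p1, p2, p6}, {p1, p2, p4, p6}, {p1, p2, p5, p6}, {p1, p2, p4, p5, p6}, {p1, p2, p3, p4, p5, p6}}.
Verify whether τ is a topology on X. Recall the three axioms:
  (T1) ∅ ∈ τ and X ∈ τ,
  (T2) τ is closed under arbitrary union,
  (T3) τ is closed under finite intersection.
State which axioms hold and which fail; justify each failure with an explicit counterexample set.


τ IS a topology on X.

Axiom (T1): ∅ ∈ τ? Yes; X ∈ τ? Yes.
Axiom (T2/T3): check pairwise unions and intersections of members of τ.
All pairwise intersections and unions checked — each lies in τ. Therefore τ satisfies (T1), (T2), (T3): it IS a topology on X.


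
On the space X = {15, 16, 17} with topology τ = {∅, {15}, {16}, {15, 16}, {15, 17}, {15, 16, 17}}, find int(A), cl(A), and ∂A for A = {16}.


int(A) = {16}, cl(A) = {16}, ∂A = ∅.

Closed sets in (X, τ) are complements of opens:
  closed(X, τ) = {∅, {16}, {17}, {15, 17}, {16, 17}, {15, 16, 17}}.
int(A) = ⋃ {U ∈ τ : U ⊆ A}. Opens contained in A: ∅, {16}.
Taking the union of these: int(A) = {16}.
cl(A) = ⋂ {C closed : A ⊆ C}. Closed sets containing A: {16}, {16, 17}, {15, 16, 17}.
Intersecting these: cl(A) = {16}.
∂A = cl(A) ∖ int(A) = {16} ∖ {16} = ∅.


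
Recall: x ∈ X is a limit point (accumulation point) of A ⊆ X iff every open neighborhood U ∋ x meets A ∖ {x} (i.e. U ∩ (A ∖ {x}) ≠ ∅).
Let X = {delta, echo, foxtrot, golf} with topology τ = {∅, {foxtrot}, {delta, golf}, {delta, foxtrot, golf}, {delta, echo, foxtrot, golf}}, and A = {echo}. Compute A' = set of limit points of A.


A' = ∅

For each x ∈ X, list the open sets U ∈ τ with x ∈ U, then check whether U ∩ (A ∖ {x}) ≠ ∅ for every such U.
  x = delta: open {delta, golf} ∋ x has {delta, golf} ∩ (A ∖ {delta}) = ∅, so x is NOT a limit point.
  x = echo: open {delta, echo, foxtrot, golf} ∋ x has {delta, echo, foxtrot, golf} ∩ (A ∖ {echo}) = ∅, so x is NOT a limit point.
  x = foxtrot: open {foxtrot} ∋ x has {foxtrot} ∩ (A ∖ {foxtrot}) = ∅, so x is NOT a limit point.
  x = golf: open {delta, golf} ∋ x has {delta, golf} ∩ (A ∖ {golf}) = ∅, so x is NOT a limit point.
Collecting: A' = ∅.


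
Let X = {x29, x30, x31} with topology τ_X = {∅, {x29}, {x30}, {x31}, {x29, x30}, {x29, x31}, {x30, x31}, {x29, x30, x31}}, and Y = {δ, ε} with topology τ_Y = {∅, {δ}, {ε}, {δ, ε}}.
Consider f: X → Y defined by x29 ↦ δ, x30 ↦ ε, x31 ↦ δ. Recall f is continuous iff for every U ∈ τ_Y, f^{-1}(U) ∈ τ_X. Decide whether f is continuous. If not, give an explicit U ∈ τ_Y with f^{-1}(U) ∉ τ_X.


f IS continuous.

Compute f^{-1}(U) for each U ∈ τ_Y:
  U = ∅: f^{-1}(U) = ∅ ∈ τ_X ✓.
  U = {δ}: f^{-1}(U) = {x29, x31} ∈ τ_X ✓.
  U = {ε}: f^{-1}(U) = {x30} ∈ τ_X ✓.
  U = {δ, ε}: f^{-1}(U) = {x29, x30, x31} ∈ τ_X ✓.
Every preimage lies in τ_X, so f IS continuous.


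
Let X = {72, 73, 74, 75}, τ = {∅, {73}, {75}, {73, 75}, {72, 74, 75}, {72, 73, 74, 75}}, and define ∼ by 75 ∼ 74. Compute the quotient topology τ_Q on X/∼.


X/∼ = {[72], [73], [74=75]}; |τ_Q| = 4.

Equivalence classes: [72], [73], [74=75].
Quotient map π: X → X/∼ sends 72 ↦ [72], 73 ↦ [73], 74 ↦ [74=75], 75 ↦ [74=75].
For each subset V ⊆ X/∼, compute π^{-1}(V) ⊆ X and check whether π^{-1}(V) ∈ τ. V is open in τ_Q iff π^{-1}(V) ∈ τ.
  V = {}: π^{-1}(V) = ∅ ∈ τ ✓.
  V = {[72]}: π^{-1}(V) = {72} ∉ τ ✗.
  V = {[73]}: π^{-1}(V) = {73} ∈ τ ✓.
  V = {[72], [73]}: π^{-1}(V) = {72, 73} ∉ τ ✗.
  V = {[74=75]}: π^{-1}(V) = {74, 75} ∉ τ ✗.
  V = {[72], [74=75]}: π^{-1}(V) = {72, 74, 75} ∈ τ ✓.
  V = {[73], [74=75]}: π^{-1}(V) = {73, 74, 75} ∉ τ ✗.
  V = {[72], [73], [74=75]}: π^{-1}(V) = {72, 73, 74, 75} ∈ τ ✓.
Open sets in the quotient: τ_Q = {{}, {[73]}, {[72], [74=75]}, {[72], [73], [74=75]}} (4 elements).


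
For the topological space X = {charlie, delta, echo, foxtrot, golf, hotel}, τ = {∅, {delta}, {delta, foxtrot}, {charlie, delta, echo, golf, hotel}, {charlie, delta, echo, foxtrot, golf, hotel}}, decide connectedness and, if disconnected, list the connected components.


(X, τ) is connected.

Find clopen sets (U ∈ τ with X ∖ U ∈ τ):
  U = ∅, X ∖ U = {charlie, delta, echo, foxtrot, golf, hotel} — both open, so U is clopen.
  U = {charlie, delta, echo, foxtrot, golf, hotel}, X ∖ U = ∅ — both open, so U is clopen.
Only trivial clopens (∅ and X) exist, so (X, τ) is connected.
Compute connected components by grouping points that agree on all clopens:
  component: {charlie, delta, echo, foxtrot, golf, hotel}


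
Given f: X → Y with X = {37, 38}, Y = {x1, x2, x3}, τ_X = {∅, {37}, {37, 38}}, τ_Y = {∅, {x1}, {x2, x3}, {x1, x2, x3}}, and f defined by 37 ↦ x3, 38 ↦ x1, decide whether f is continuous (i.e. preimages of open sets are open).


f is NOT continuous.

Compute f^{-1}(U) for each U ∈ τ_Y:
  U = ∅: f^{-1}(U) = ∅ ∈ τ_X ✓.
  U = {x1}: f^{-1}(U) = {38} ∉ τ_X ✗.
  U = {x2, x3}: f^{-1}(U) = {37} ∈ τ_X ✓.
  U = {x1, x2, x3}: f^{-1}(U) = {37, 38} ∈ τ_X ✓.
Found U = {x1} with f^{-1}(U) = {38} not in τ_X. Therefore f is NOT continuous.


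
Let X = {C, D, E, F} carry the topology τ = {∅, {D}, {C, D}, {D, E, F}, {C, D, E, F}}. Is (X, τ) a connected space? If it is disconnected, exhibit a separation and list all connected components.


(X, τ) is connected.

Find clopen sets (U ∈ τ with X ∖ U ∈ τ):
  U = ∅, X ∖ U = {C, D, E, F} — both open, so U is clopen.
  U = {C, D, E, F}, X ∖ U = ∅ — both open, so U is clopen.
Only trivial clopens (∅ and X) exist, so (X, τ) is connected.
Compute connected components by grouping points that agree on all clopens:
  component: {C, D, E, F}


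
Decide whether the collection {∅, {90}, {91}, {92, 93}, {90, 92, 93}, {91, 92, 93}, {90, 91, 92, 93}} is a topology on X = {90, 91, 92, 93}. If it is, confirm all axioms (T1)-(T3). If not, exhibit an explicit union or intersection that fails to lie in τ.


τ is NOT a topology on X.

Axiom (T1): ∅ ∈ τ? Yes; X ∈ τ? Yes.
Axiom (T2/T3): check pairwise unions and intersections of members of τ.
Counterexample for (T2): {90} ∪ {91} = {90, 91} ∉ τ. Therefore τ is NOT a topology.


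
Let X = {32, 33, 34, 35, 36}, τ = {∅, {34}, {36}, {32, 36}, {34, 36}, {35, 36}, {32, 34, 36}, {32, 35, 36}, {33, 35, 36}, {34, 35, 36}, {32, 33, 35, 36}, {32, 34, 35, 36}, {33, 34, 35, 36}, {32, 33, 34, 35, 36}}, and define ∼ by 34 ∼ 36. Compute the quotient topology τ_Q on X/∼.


X/∼ = {[32], [33], [34=36], [35]}; |τ_Q| = 7.

Equivalence classes: [32], [33], [34=36], [35].
Quotient map π: X → X/∼ sends 32 ↦ [32], 33 ↦ [33], 34 ↦ [34=36], 35 ↦ [35], 36 ↦ [34=36].
For each subset V ⊆ X/∼, compute π^{-1}(V) ⊆ X and check whether π^{-1}(V) ∈ τ. V is open in τ_Q iff π^{-1}(V) ∈ τ.
  V = {}: π^{-1}(V) = ∅ ∈ τ ✓.
  V = {[32]}: π^{-1}(V) = {32} ∉ τ ✗.
  V = {[33]}: π^{-1}(V) = {33} ∉ τ ✗.
  V = {[32], [33]}: π^{-1}(V) = {32, 33} ∉ τ ✗.
  V = {[34=36]}: π^{-1}(V) = {34, 36} ∈ τ ✓.
  V = {[32], [34=36]}: π^{-1}(V) = {32, 34, 36} ∈ τ ✓.
  V = {[33], [34=36]}: π^{-1}(V) = {33, 34, 36} ∉ τ ✗.
  V = {[32], [33], [34=36]}: π^{-1}(V) = {32, 33, 34, 36} ∉ τ ✗.
  V = {[35]}: π^{-1}(V) = {35} ∉ τ ✗.
  V = {[32], [35]}: π^{-1}(V) = {32, 35} ∉ τ ✗.
  V = {[33], [35]}: π^{-1}(V) = {33, 35} ∉ τ ✗.
  V = {[32], [33], [35]}: π^{-1}(V) = {32, 33, 35} ∉ τ ✗.
  V = {[34=36], [35]}: π^{-1}(V) = {34, 35, 36} ∈ τ ✓.
  V = {[32], [34=36], [35]}: π^{-1}(V) = {32, 34, 35, 36} ∈ τ ✓.
  V = {[33], [34=36], [35]}: π^{-1}(V) = {33, 34, 35, 36} ∈ τ ✓.
  V = {[32], [33], [34=36], [35]}: π^{-1}(V) = {32, 33, 34, 35, 36} ∈ τ ✓.
Open sets in the quotient: τ_Q = {{}, {[34=36]}, {[32], [34=36]}, {[34=36], [35]}, {[32], [34=36], [35]}, {[33], [34=36], [35]}, {[32], [33], [34=36], [35]}} (7 elements).


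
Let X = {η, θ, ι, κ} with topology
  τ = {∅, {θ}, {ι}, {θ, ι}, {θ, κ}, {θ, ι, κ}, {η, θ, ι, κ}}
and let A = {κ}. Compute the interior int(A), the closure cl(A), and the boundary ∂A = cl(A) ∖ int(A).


int(A) = ∅, cl(A) = {η, κ}, ∂A = {η, κ}.

Closed sets in (X, τ) are complements of opens:
  closed(X, τ) = {∅, {η}, {η, ι}, {η, κ}, {η, θ, κ}, {η, ι, κ}, {η, θ, ι, κ}}.
int(A) = ⋃ {U ∈ τ : U ⊆ A}. Opens contained in A: ∅.
Taking the union of these: int(A) = ∅.
cl(A) = ⋂ {C closed : A ⊆ C}. Closed sets containing A: {η, κ}, {η, θ, κ}, {η, ι, κ}, {η, θ, ι, κ}.
Intersecting these: cl(A) = {η, κ}.
∂A = cl(A) ∖ int(A) = {η, κ} ∖ ∅ = {η, κ}.


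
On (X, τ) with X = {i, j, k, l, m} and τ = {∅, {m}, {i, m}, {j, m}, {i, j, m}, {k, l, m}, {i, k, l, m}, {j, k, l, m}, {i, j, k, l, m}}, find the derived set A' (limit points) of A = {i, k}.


A' = {l}

For each x ∈ X, list the open sets U ∈ τ with x ∈ U, then check whether U ∩ (A ∖ {x}) ≠ ∅ for every such U.
  x = i: open {i, m} ∋ x has {i, m} ∩ (A ∖ {i}) = ∅, so x is NOT a limit point.
  x = j: open {j, m} ∋ x has {j, m} ∩ (A ∖ {j}) = ∅, so x is NOT a limit point.
  x = k: open {k, l, m} ∋ x has {k, l, m} ∩ (A ∖ {k}) = ∅, so x is NOT a limit point.
  x = l: opens ∋ x are {k, l, m}, {i, k, l, m}, {j, k, l, m}, {i, j, k, l, m}; each meets A ∖ {l}, so x IS a limit point.
  x = m: open {m} ∋ x has {m} ∩ (A ∖ {m}) = ∅, so x is NOT a limit point.
Collecting: A' = {l}.


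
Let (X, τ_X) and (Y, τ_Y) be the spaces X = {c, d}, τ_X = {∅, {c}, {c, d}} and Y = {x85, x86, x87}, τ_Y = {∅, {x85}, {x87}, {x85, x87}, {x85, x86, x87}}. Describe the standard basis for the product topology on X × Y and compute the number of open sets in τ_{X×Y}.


Basis B = {∅ × ∅, {c} × {x85}, {c} × {x87}, {c} × {x85, x87}, {c, d} × {x85}, {c, d} × {x87}, {c} × {x85, x86, x87}, {c, d} × {x85, x87}, {c, d} × {x85, x86, x87}}; |τ_{X×Y}| = 14.

Enumerate products U × V with U ∈ τ_X, V ∈ τ_Y (deduplicated):
  ∅ × ∅ = {} (∅)
  {c} × {x85} = {(c,x85)}
  {c} × {x87} = {(c,x87)}
  {c} × {x85, x87} = {(c,x85), (c,x87)}
  {c, d} × {x85} = {(c,x85), (d,x85)}
  {c, d} × {x87} = {(c,x87), (d,x87)}
  {c} × {x85, x86, x87} = {(c,x85), (c,x86), (c,x87)}
  {c, d} × {x85, x87} = {(c,x85), (c,x87), (d,x85), (d,x87)}
  {c, d} × {x85, x86, x87} = {(c,x85), (c,x86), (c,x87), (d,x85), (d,x86), (d,x87)}
These 9 distinct sets form the basis B.
Close under arbitrary unions to get τ_{X×Y}; counting gives |τ_{X×Y}| = 14.


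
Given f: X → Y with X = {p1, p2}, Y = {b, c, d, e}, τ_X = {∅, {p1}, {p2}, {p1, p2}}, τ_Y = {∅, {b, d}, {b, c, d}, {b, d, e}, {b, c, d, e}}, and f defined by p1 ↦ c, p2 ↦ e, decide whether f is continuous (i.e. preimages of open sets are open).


f IS continuous.

Compute f^{-1}(U) for each U ∈ τ_Y:
  U = ∅: f^{-1}(U) = ∅ ∈ τ_X ✓.
  U = {b, d}: f^{-1}(U) = ∅ ∈ τ_X ✓.
  U = {b, c, d}: f^{-1}(U) = {p1} ∈ τ_X ✓.
  U = {b, d, e}: f^{-1}(U) = {p2} ∈ τ_X ✓.
  U = {b, c, d, e}: f^{-1}(U) = {p1, p2} ∈ τ_X ✓.
Every preimage lies in τ_X, so f IS continuous.


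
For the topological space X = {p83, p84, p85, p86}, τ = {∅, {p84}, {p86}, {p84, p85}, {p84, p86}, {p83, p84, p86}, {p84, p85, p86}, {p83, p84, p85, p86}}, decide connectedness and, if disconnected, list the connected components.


(X, τ) is connected.

Find clopen sets (U ∈ τ with X ∖ U ∈ τ):
  U = ∅, X ∖ U = {p83, p84, p85, p86} — both open, so U is clopen.
  U = {p83, p84, p85, p86}, X ∖ U = ∅ — both open, so U is clopen.
Only trivial clopens (∅ and X) exist, so (X, τ) is connected.
Compute connected components by grouping points that agree on all clopens:
  component: {p83, p84, p85, p86}


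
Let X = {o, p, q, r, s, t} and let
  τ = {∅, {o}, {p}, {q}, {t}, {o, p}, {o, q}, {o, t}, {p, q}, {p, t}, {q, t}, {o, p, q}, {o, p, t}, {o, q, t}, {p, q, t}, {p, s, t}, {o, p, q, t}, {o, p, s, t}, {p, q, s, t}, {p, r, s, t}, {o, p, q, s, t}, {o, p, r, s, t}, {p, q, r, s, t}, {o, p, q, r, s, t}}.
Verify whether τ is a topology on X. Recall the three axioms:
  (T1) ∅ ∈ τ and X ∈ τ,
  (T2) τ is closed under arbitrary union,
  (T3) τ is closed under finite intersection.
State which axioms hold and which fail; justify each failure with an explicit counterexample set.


τ IS a topology on X.

Axiom (T1): ∅ ∈ τ? Yes; X ∈ τ? Yes.
Axiom (T2/T3): check pairwise unions and intersections of members of τ.
All pairwise intersections and unions checked — each lies in τ. Therefore τ satisfies (T1), (T2), (T3): it IS a topology on X.


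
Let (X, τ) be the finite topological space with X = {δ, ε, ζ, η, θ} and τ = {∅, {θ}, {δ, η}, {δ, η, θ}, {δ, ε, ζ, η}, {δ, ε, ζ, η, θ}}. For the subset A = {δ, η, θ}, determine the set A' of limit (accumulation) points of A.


A' = {δ, ε, ζ, η}

For each x ∈ X, list the open sets U ∈ τ with x ∈ U, then check whether U ∩ (A ∖ {x}) ≠ ∅ for every such U.
  x = δ: opens ∋ x are {δ, η}, {δ, η, θ}, {δ, ε, ζ, η}, {δ, ε, ζ, η, θ}; each meets A ∖ {δ}, so x IS a limit point.
  x = ε: opens ∋ x are {δ, ε, ζ, η}, {δ, ε, ζ, η, θ}; each meets A ∖ {ε}, so x IS a limit point.
  x = ζ: opens ∋ x are {δ, ε, ζ, η}, {δ, ε, ζ, η, θ}; each meets A ∖ {ζ}, so x IS a limit point.
  x = η: opens ∋ x are {δ, η}, {δ, η, θ}, {δ, ε, ζ, η}, {δ, ε, ζ, η, θ}; each meets A ∖ {η}, so x IS a limit point.
  x = θ: open {θ} ∋ x has {θ} ∩ (A ∖ {θ}) = ∅, so x is NOT a limit point.
Collecting: A' = {δ, ε, ζ, η}.


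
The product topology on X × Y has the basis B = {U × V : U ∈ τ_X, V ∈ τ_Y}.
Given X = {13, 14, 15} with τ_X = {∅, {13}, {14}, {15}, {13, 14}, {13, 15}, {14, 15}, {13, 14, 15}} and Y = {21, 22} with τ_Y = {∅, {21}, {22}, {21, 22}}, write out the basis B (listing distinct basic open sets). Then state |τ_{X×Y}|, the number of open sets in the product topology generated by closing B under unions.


Basis B = {∅ × ∅, {13} × {21}, {13} × {22}, {14} × {21}, {14} × {22}, {15} × {21}, {15} × {22}, {13} × {21, 22}, {13, 14} × {21}, {13, 15} × {21}, {13, 14} × {22}, {13, 15} × {22}, {14} × {21, 22}, {14, 15} × {21}, {14, 15} × {22}, {15} × {21, 22}, {13, 14, 15} × {21}, {13, 14, 15} × {22}, {13, 14} × {21, 22}, {13, 15} × {21, 22}, {14, 15} × {21, 22}, {13, 14, 15} × {21, 22}}; |τ_{X×Y}| = 64.

Enumerate products U × V with U ∈ τ_X, V ∈ τ_Y (deduplicated):
  ∅ × ∅ = {} (∅)
  {13} × {21} = {(13,21)}
  {13} × {22} = {(13,22)}
  {14} × {21} = {(14,21)}
  {14} × {22} = {(14,22)}
  {15} × {21} = {(15,21)}
  {15} × {22} = {(15,22)}
  {13} × {21, 22} = {(13,21), (13,22)}
  {13, 14} × {21} = {(13,21), (14,21)}
  {13, 15} × {21} = {(13,21), (15,21)}
  {13, 14} × {22} = {(13,22), (14,22)}
  {13, 15} × {22} = {(13,22), (15,22)}
  {14} × {21, 22} = {(14,21), (14,22)}
  {14, 15} × {21} = {(14,21), (15,21)}
  {14, 15} × {22} = {(14,22), (15,22)}
  {15} × {21, 22} = {(15,21), (15,22)}
  {13, 14, 15} × {21} = {(13,21), (14,21), (15,21)}
  {13, 14, 15} × {22} = {(13,22), (14,22), (15,22)}
  {13, 14} × {21, 22} = {(13,21), (13,22), (14,21), (14,22)}
  {13, 15} × {21, 22} = {(13,21), (13,22), (15,21), (15,22)}
  {14, 15} × {21, 22} = {(14,21), (14,22), (15,21), (15,22)}
  {13, 14, 15} × {21, 22} = {(13,21), (13,22), (14,21), (14,22), (15,21), (15,22)}
These 22 distinct sets form the basis B.
Close under arbitrary unions to get τ_{X×Y}; counting gives |τ_{X×Y}| = 64.


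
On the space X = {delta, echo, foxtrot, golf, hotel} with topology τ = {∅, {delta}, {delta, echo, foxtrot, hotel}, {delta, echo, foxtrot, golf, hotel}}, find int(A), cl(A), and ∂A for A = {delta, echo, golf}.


int(A) = {delta}, cl(A) = {delta, echo, foxtrot, golf, hotel}, ∂A = {echo, foxtrot, golf, hotel}.

Closed sets in (X, τ) are complements of opens:
  closed(X, τ) = {∅, {golf}, {echo, foxtrot, golf, hotel}, {delta, echo, foxtrot, golf, hotel}}.
int(A) = ⋃ {U ∈ τ : U ⊆ A}. Opens contained in A: ∅, {delta}.
Taking the union of these: int(A) = {delta}.
cl(A) = ⋂ {C closed : A ⊆ C}. Closed sets containing A: {delta, echo, foxtrot, golf, hotel}.
Intersecting these: cl(A) = {delta, echo, foxtrot, golf, hotel}.
∂A = cl(A) ∖ int(A) = {delta, echo, foxtrot, golf, hotel} ∖ {delta} = {echo, foxtrot, golf, hotel}.


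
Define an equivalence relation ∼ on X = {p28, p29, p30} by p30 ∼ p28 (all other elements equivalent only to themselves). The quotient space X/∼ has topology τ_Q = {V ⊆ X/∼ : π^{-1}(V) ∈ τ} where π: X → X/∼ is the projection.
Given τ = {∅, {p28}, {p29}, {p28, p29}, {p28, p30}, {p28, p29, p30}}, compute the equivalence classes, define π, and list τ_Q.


X/∼ = {[p28=p30], [p29]}; |τ_Q| = 4.

Equivalence classes: [p28=p30], [p29].
Quotient map π: X → X/∼ sends p28 ↦ [p28=p30], p29 ↦ [p29], p30 ↦ [p28=p30].
For each subset V ⊆ X/∼, compute π^{-1}(V) ⊆ X and check whether π^{-1}(V) ∈ τ. V is open in τ_Q iff π^{-1}(V) ∈ τ.
  V = {}: π^{-1}(V) = ∅ ∈ τ ✓.
  V = {[p28=p30]}: π^{-1}(V) = {p28, p30} ∈ τ ✓.
  V = {[p29]}: π^{-1}(V) = {p29} ∈ τ ✓.
  V = {[p28=p30], [p29]}: π^{-1}(V) = {p28, p29, p30} ∈ τ ✓.
Open sets in the quotient: τ_Q = {{}, {[p28=p30]}, {[p29]}, {[p28=p30], [p29]}} (4 elements).


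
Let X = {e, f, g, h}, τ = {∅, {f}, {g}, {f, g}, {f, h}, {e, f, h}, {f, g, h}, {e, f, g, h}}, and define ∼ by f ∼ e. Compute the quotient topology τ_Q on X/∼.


X/∼ = {[e=f], [g], [h]}; |τ_Q| = 4.

Equivalence classes: [e=f], [g], [h].
Quotient map π: X → X/∼ sends e ↦ [e=f], f ↦ [e=f], g ↦ [g], h ↦ [h].
For each subset V ⊆ X/∼, compute π^{-1}(V) ⊆ X and check whether π^{-1}(V) ∈ τ. V is open in τ_Q iff π^{-1}(V) ∈ τ.
  V = {}: π^{-1}(V) = ∅ ∈ τ ✓.
  V = {[e=f]}: π^{-1}(V) = {e, f} ∉ τ ✗.
  V = {[g]}: π^{-1}(V) = {g} ∈ τ ✓.
  V = {[e=f], [g]}: π^{-1}(V) = {e, f, g} ∉ τ ✗.
  V = {[h]}: π^{-1}(V) = {h} ∉ τ ✗.
  V = {[e=f], [h]}: π^{-1}(V) = {e, f, h} ∈ τ ✓.
  V = {[g], [h]}: π^{-1}(V) = {g, h} ∉ τ ✗.
  V = {[e=f], [g], [h]}: π^{-1}(V) = {e, f, g, h} ∈ τ ✓.
Open sets in the quotient: τ_Q = {{}, {[g]}, {[e=f], [h]}, {[e=f], [g], [h]}} (4 elements).


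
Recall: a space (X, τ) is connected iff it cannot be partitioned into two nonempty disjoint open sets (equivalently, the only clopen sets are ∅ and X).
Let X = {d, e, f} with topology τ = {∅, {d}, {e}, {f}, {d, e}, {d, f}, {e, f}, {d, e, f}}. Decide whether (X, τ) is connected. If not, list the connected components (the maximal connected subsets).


(X, τ) is disconnected; components = [{d}, {e}, {f}].

Find clopen sets (U ∈ τ with X ∖ U ∈ τ):
  U = ∅, X ∖ U = {d, e, f} — both open, so U is clopen.
  U = {d}, X ∖ U = {e, f} — both open, so U is clopen.
  U = {e}, X ∖ U = {d, f} — both open, so U is clopen.
  U = {f}, X ∖ U = {d, e} — both open, so U is clopen.
  U = {d, e}, X ∖ U = {f} — both open, so U is clopen.
  U = {d, f}, X ∖ U = {e} — both open, so U is clopen.
  U = {e, f}, X ∖ U = {d} — both open, so U is clopen.
  U = {d, e, f}, X ∖ U = ∅ — both open, so U is clopen.
Nontrivial clopen(s) exist: e.g. {f}. So (X, τ) is disconnected.
Compute connected components by grouping points that agree on all clopens:
  component: {d}
  component: {e}
  component: {f}


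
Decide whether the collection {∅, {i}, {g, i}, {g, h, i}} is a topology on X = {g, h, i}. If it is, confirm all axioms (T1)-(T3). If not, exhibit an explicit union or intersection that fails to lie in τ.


τ IS a topology on X.

Axiom (T1): ∅ ∈ τ? Yes; X ∈ τ? Yes.
Axiom (T2/T3): check pairwise unions and intersections of members of τ.
All pairwise intersections and unions checked — each lies in τ. Therefore τ satisfies (T1), (T2), (T3): it IS a topology on X.


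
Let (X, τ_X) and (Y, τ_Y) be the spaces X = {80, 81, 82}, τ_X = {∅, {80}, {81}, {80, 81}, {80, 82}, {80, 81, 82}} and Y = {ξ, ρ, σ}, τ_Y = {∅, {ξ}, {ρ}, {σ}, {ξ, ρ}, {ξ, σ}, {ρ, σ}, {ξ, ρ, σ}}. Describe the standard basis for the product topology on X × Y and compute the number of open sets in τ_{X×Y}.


Basis B = {∅ × ∅, {80} × {ξ}, {80} × {ρ}, {80} × {σ}, {81} × {ξ}, {81} × {ρ}, {81} × {σ}, {80} × {ξ, ρ}, {80} × {ξ, σ}, {80, 81} × {ξ}, {80, 82} × {ξ}, {80} × {ρ, σ}, {80, 81} × {ρ}, {80, 82} × {ρ}, {80, 81} × {σ}, {80, 82} × {σ}, {81} × {ξ, ρ}, {81} × {ξ, σ}, {81} × {ρ, σ}, {80} × {ξ, ρ, σ}, {80, 81, 82} × {ξ}, {80, 81, 82} × {ρ}, {80, 81, 82} × {σ}, {81} × {ξ, ρ, σ}, {80, 81} × {ξ, ρ}, {80, 82} × {ξ, ρ}, {80, 81} × {ξ, σ}, {80, 82} × {ξ, σ}, {80, 81} × {ρ, σ}, {80, 82} × {ρ, σ}, {80, 81} × {ξ, ρ, σ}, {80, 82} × {ξ, ρ, σ}, {80, 81, 82} × {ξ, ρ}, {80, 81, 82} × {ξ, σ}, {80, 81, 82} × {ρ, σ}, {80, 81, 82} × {ξ, ρ, σ}}; |τ_{X×Y}| = 216.

Enumerate products U × V with U ∈ τ_X, V ∈ τ_Y (deduplicated):
  ∅ × ∅ = {} (∅)
  {80} × {ξ} = {(80,ξ)}
  {80} × {ρ} = {(80,ρ)}
  {80} × {σ} = {(80,σ)}
  {81} × {ξ} = {(81,ξ)}
  {81} × {ρ} = {(81,ρ)}
  {81} × {σ} = {(81,σ)}
  {80} × {ξ, ρ} = {(80,ξ), (80,ρ)}
  {80} × {ξ, σ} = {(80,ξ), (80,σ)}
  {80, 81} × {ξ} = {(80,ξ), (81,ξ)}
  {80, 82} × {ξ} = {(80,ξ), (82,ξ)}
  {80} × {ρ, σ} = {(80,ρ), (80,σ)}
  {80, 81} × {ρ} = {(80,ρ), (81,ρ)}
  {80, 82} × {ρ} = {(80,ρ), (82,ρ)}
  {80, 81} × {σ} = {(80,σ), (81,σ)}
  {80, 82} × {σ} = {(80,σ), (82,σ)}
  {81} × {ξ, ρ} = {(81,ξ), (81,ρ)}
  {81} × {ξ, σ} = {(81,ξ), (81,σ)}
  {81} × {ρ, σ} = {(81,ρ), (81,σ)}
  {80} × {ξ, ρ, σ} = {(80,ξ), (80,ρ), (80,σ)}
  {80, 81, 82} × {ξ} = {(80,ξ), (81,ξ), (82,ξ)}
  {80, 81, 82} × {ρ} = {(80,ρ), (81,ρ), (82,ρ)}
  {80, 81, 82} × {σ} = {(80,σ), (81,σ), (82,σ)}
  {81} × {ξ, ρ, σ} = {(81,ξ), (81,ρ), (81,σ)}
  {80, 81} × {ξ, ρ} = {(80,ξ), (80,ρ), (81,ξ), (81,ρ)}
  {80, 82} × {ξ, ρ} = {(80,ξ), (80,ρ), (82,ξ), (82,ρ)}
  {80, 81} × {ξ, σ} = {(80,ξ), (80,σ), (81,ξ), (81,σ)}
  {80, 82} × {ξ, σ} = {(80,ξ), (80,σ), (82,ξ), (82,σ)}
  {80, 81} × {ρ, σ} = {(80,ρ), (80,σ), (81,ρ), (81,σ)}
  {80, 82} × {ρ, σ} = {(80,ρ), (80,σ), (82,ρ), (82,σ)}
  {80, 81} × {ξ, ρ, σ} = {(80,ξ), (80,ρ), (80,σ), (81,ξ), (81,ρ), (81,σ)}
  {80, 82} × {ξ, ρ, σ} = {(80,ξ), (80,ρ), (80,σ), (82,ξ), (82,ρ), (82,σ)}
  {80, 81, 82} × {ξ, ρ} = {(80,ξ), (80,ρ), (81,ξ), (81,ρ), (82,ξ), (82,ρ)}
  {80, 81, 82} × {ξ, σ} = {(80,ξ), (80,σ), (81,ξ), (81,σ), (82,ξ), (82,σ)}
  {80, 81, 82} × {ρ, σ} = {(80,ρ), (80,σ), (81,ρ), (81,σ), (82,ρ), (82,σ)}
  {80, 81, 82} × {ξ, ρ, σ} = {(80,ξ), (80,ρ), (80,σ), (81,ξ), (81,ρ), (81,σ), (82,ξ), (82,ρ), (82,σ)}
These 36 distinct sets form the basis B.
Close under arbitrary unions to get τ_{X×Y}; counting gives |τ_{X×Y}| = 216.


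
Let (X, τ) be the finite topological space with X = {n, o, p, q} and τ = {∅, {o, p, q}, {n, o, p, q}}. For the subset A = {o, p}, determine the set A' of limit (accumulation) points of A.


A' = {n, o, p, q}

For each x ∈ X, list the open sets U ∈ τ with x ∈ U, then check whether U ∩ (A ∖ {x}) ≠ ∅ for every such U.
  x = n: opens ∋ x are {n, o, p, q}; each meets A ∖ {n}, so x IS a limit point.
  x = o: opens ∋ x are {o, p, q}, {n, o, p, q}; each meets A ∖ {o}, so x IS a limit point.
  x = p: opens ∋ x are {o, p, q}, {n, o, p, q}; each meets A ∖ {p}, so x IS a limit point.
  x = q: opens ∋ x are {o, p, q}, {n, o, p, q}; each meets A ∖ {q}, so x IS a limit point.
Collecting: A' = {n, o, p, q}.


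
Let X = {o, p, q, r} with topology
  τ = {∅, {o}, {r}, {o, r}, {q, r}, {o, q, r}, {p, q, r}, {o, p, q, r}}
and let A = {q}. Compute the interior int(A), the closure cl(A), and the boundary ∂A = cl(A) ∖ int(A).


int(A) = ∅, cl(A) = {p, q}, ∂A = {p, q}.

Closed sets in (X, τ) are complements of opens:
  closed(X, τ) = {∅, {o}, {p}, {o, p}, {p, q}, {o, p, q}, {p, q, r}, {o, p, q, r}}.
int(A) = ⋃ {U ∈ τ : U ⊆ A}. Opens contained in A: ∅.
Taking the union of these: int(A) = ∅.
cl(A) = ⋂ {C closed : A ⊆ C}. Closed sets containing A: {p, q}, {o, p, q}, {p, q, r}, {o, p, q, r}.
Intersecting these: cl(A) = {p, q}.
∂A = cl(A) ∖ int(A) = {p, q} ∖ ∅ = {p, q}.


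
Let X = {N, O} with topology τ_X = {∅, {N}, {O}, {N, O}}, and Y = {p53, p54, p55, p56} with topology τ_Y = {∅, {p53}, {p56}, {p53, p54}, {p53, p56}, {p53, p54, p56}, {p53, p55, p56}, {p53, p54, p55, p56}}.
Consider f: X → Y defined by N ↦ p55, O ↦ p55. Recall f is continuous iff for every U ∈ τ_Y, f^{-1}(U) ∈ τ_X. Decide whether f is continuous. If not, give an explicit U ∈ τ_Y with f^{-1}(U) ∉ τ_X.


f IS continuous.

Compute f^{-1}(U) for each U ∈ τ_Y:
  U = ∅: f^{-1}(U) = ∅ ∈ τ_X ✓.
  U = {p53}: f^{-1}(U) = ∅ ∈ τ_X ✓.
  U = {p56}: f^{-1}(U) = ∅ ∈ τ_X ✓.
  U = {p53, p54}: f^{-1}(U) = ∅ ∈ τ_X ✓.
  U = {p53, p56}: f^{-1}(U) = ∅ ∈ τ_X ✓.
  U = {p53, p54, p56}: f^{-1}(U) = ∅ ∈ τ_X ✓.
  U = {p53, p55, p56}: f^{-1}(U) = {N, O} ∈ τ_X ✓.
  U = {p53, p54, p55, p56}: f^{-1}(U) = {N, O} ∈ τ_X ✓.
Every preimage lies in τ_X, so f IS continuous.


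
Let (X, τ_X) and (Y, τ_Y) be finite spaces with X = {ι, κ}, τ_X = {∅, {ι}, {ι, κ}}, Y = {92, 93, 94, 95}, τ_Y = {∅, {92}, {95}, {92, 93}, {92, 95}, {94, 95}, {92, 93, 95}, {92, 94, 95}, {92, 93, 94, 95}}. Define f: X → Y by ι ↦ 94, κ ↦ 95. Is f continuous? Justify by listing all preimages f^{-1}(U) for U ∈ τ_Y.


f is NOT continuous.

Compute f^{-1}(U) for each U ∈ τ_Y:
  U = ∅: f^{-1}(U) = ∅ ∈ τ_X ✓.
  U = {92}: f^{-1}(U) = ∅ ∈ τ_X ✓.
  U = {95}: f^{-1}(U) = {κ} ∉ τ_X ✗.
  U = {92, 93}: f^{-1}(U) = ∅ ∈ τ_X ✓.
  U = {92, 95}: f^{-1}(U) = {κ} ∉ τ_X ✗.
  U = {94, 95}: f^{-1}(U) = {ι, κ} ∈ τ_X ✓.
  U = {92, 93, 95}: f^{-1}(U) = {κ} ∉ τ_X ✗.
  U = {92, 94, 95}: f^{-1}(U) = {ι, κ} ∈ τ_X ✓.
  U = {92, 93, 94, 95}: f^{-1}(U) = {ι, κ} ∈ τ_X ✓.
Found U = {95} with f^{-1}(U) = {κ} not in τ_X. Therefore f is NOT continuous.


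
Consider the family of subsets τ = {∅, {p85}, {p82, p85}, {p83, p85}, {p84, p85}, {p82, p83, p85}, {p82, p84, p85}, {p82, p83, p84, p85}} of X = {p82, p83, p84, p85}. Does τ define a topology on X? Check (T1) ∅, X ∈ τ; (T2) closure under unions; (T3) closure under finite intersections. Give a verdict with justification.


τ is NOT a topology on X.

Axiom (T1): ∅ ∈ τ? Yes; X ∈ τ? Yes.
Axiom (T2/T3): check pairwise unions and intersections of members of τ.
Counterexample for (T2): {p83, p85} ∪ {p84, p85} = {p83, p84, p85} ∉ τ. Therefore τ is NOT a topology.


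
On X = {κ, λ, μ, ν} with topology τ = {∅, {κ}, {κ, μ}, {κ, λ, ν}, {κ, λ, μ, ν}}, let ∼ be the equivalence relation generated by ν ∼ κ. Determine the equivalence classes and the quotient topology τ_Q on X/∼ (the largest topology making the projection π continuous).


X/∼ = {[κ=ν], [λ], [μ]}; |τ_Q| = 3.

Equivalence classes: [κ=ν], [λ], [μ].
Quotient map π: X → X/∼ sends κ ↦ [κ=ν], λ ↦ [λ], μ ↦ [μ], ν ↦ [κ=ν].
For each subset V ⊆ X/∼, compute π^{-1}(V) ⊆ X and check whether π^{-1}(V) ∈ τ. V is open in τ_Q iff π^{-1}(V) ∈ τ.
  V = {}: π^{-1}(V) = ∅ ∈ τ ✓.
  V = {[κ=ν]}: π^{-1}(V) = {κ, ν} ∉ τ ✗.
  V = {[λ]}: π^{-1}(V) = {λ} ∉ τ ✗.
  V = {[κ=ν], [λ]}: π^{-1}(V) = {κ, λ, ν} ∈ τ ✓.
  V = {[μ]}: π^{-1}(V) = {μ} ∉ τ ✗.
  V = {[κ=ν], [μ]}: π^{-1}(V) = {κ, μ, ν} ∉ τ ✗.
  V = {[λ], [μ]}: π^{-1}(V) = {λ, μ} ∉ τ ✗.
  V = {[κ=ν], [λ], [μ]}: π^{-1}(V) = {κ, λ, μ, ν} ∈ τ ✓.
Open sets in the quotient: τ_Q = {{}, {[κ=ν], [λ]}, {[κ=ν], [λ], [μ]}} (3 elements).


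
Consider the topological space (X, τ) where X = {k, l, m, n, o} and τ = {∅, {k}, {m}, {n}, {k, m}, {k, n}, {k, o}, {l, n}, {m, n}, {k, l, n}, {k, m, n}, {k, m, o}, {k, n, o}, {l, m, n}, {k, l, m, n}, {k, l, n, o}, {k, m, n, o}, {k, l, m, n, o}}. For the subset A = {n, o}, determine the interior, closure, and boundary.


int(A) = {n}, cl(A) = {l, n, o}, ∂A = {l, o}.

Closed sets in (X, τ) are complements of opens:
  closed(X, τ) = {∅, {l}, {m}, {o}, {k, o}, {l, m}, {l, n}, {l, o}, {m, o}, {k, l, o}, {k, m, o}, {l, m, n}, {l, m, o}, {l, n, o}, {k, l, m, o}, {k, l, n, o}, {l, m, n, o}, {k, l, m, n, o}}.
int(A) = ⋃ {U ∈ τ : U ⊆ A}. Opens contained in A: ∅, {n}.
Taking the union of these: int(A) = {n}.
cl(A) = ⋂ {C closed : A ⊆ C}. Closed sets containing A: {l, n, o}, {k, l, n, o}, {l, m, n, o}, {k, l, m, n, o}.
Intersecting these: cl(A) = {l, n, o}.
∂A = cl(A) ∖ int(A) = {l, n, o} ∖ {n} = {l, o}.


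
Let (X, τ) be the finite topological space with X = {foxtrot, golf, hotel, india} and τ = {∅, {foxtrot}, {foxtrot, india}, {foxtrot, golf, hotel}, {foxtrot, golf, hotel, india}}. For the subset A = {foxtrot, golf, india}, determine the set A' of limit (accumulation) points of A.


A' = {golf, hotel, india}

For each x ∈ X, list the open sets U ∈ τ with x ∈ U, then check whether U ∩ (A ∖ {x}) ≠ ∅ for every such U.
  x = foxtrot: open {foxtrot} ∋ x has {foxtrot} ∩ (A ∖ {foxtrot}) = ∅, so x is NOT a limit point.
  x = golf: opens ∋ x are {foxtrot, golf, hotel}, {foxtrot, golf, hotel, india}; each meets A ∖ {golf}, so x IS a limit point.
  x = hotel: opens ∋ x are {foxtrot, golf, hotel}, {foxtrot, golf, hotel, india}; each meets A ∖ {hotel}, so x IS a limit point.
  x = india: opens ∋ x are {foxtrot, india}, {foxtrot, golf, hotel, india}; each meets A ∖ {india}, so x IS a limit point.
Collecting: A' = {golf, hotel, india}.


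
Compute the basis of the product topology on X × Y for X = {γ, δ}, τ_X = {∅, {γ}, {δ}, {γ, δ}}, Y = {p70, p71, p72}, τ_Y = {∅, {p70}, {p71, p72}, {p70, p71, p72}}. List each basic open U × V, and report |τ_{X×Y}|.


Basis B = {∅ × ∅, {γ} × {p70}, {δ} × {p70}, {γ, δ} × {p70}, {γ} × {p71, p72}, {δ} × {p71, p72}, {γ} × {p70, p71, p72}, {δ} × {p70, p71, p72}, {γ, δ} × {p71, p72}, {γ, δ} × {p70, p71, p72}}; |τ_{X×Y}| = 16.

Enumerate products U × V with U ∈ τ_X, V ∈ τ_Y (deduplicated):
  ∅ × ∅ = {} (∅)
  {γ} × {p70} = {(γ,p70)}
  {δ} × {p70} = {(δ,p70)}
  {γ, δ} × {p70} = {(γ,p70), (δ,p70)}
  {γ} × {p71, p72} = {(γ,p71), (γ,p72)}
  {δ} × {p71, p72} = {(δ,p71), (δ,p72)}
  {γ} × {p70, p71, p72} = {(γ,p70), (γ,p71), (γ,p72)}
  {δ} × {p70, p71, p72} = {(δ,p70), (δ,p71), (δ,p72)}
  {γ, δ} × {p71, p72} = {(γ,p71), (γ,p72), (δ,p71), (δ,p72)}
  {γ, δ} × {p70, p71, p72} = {(γ,p70), (γ,p71), (γ,p72), (δ,p70), (δ,p71), (δ,p72)}
These 10 distinct sets form the basis B.
Close under arbitrary unions to get τ_{X×Y}; counting gives |τ_{X×Y}| = 16.


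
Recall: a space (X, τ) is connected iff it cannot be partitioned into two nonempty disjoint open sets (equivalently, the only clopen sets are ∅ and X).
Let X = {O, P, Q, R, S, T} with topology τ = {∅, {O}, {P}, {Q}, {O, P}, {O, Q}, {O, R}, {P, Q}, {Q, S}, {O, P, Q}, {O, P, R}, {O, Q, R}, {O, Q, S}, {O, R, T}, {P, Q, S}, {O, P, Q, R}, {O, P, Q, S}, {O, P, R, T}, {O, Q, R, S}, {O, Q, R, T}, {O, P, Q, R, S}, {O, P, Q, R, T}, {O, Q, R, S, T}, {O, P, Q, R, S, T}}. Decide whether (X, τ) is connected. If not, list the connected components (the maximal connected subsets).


(X, τ) is disconnected; components = [{P}, {Q, S}, {O, R, T}].

Find clopen sets (U ∈ τ with X ∖ U ∈ τ):
  U = ∅, X ∖ U = {O, P, Q, R, S, T} — both open, so U is clopen.
  U = {P}, X ∖ U = {O, Q, R, S, T} — both open, so U is clopen.
  U = {Q, S}, X ∖ U = {O, P, R, T} — both open, so U is clopen.
  U = {O, R, T}, X ∖ U = {P, Q, S} — both open, so U is clopen.
  U = {P, Q, S}, X ∖ U = {O, R, T} — both open, so U is clopen.
  U = {O, P, R, T}, X ∖ U = {Q, S} — both open, so U is clopen.
  U = {O, Q, R, S, T}, X ∖ U = {P} — both open, so U is clopen.
  U = {O, P, Q, R, S, T}, X ∖ U = ∅ — both open, so U is clopen.
Nontrivial clopen(s) exist: e.g. {O, P, R, T}. So (X, τ) is disconnected.
Compute connected components by grouping points that agree on all clopens:
  component: {P}
  component: {Q, S}
  component: {O, R, T}


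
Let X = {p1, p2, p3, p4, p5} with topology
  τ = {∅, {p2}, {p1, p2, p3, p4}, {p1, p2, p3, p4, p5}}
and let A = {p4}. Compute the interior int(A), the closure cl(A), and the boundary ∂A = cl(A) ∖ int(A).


int(A) = ∅, cl(A) = {p1, p3, p4, p5}, ∂A = {p1, p3, p4, p5}.

Closed sets in (X, τ) are complements of opens:
  closed(X, τ) = {∅, {p5}, {p1, p3, p4, p5}, {p1, p2, p3, p4, p5}}.
int(A) = ⋃ {U ∈ τ : U ⊆ A}. Opens contained in A: ∅.
Taking the union of these: int(A) = ∅.
cl(A) = ⋂ {C closed : A ⊆ C}. Closed sets containing A: {p1, p3, p4, p5}, {p1, p2, p3, p4, p5}.
Intersecting these: cl(A) = {p1, p3, p4, p5}.
∂A = cl(A) ∖ int(A) = {p1, p3, p4, p5} ∖ ∅ = {p1, p3, p4, p5}.


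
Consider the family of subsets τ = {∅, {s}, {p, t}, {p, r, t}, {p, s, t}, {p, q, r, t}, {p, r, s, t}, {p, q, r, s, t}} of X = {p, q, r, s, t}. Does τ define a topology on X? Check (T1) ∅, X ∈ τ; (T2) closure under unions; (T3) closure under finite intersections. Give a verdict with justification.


τ IS a topology on X.

Axiom (T1): ∅ ∈ τ? Yes; X ∈ τ? Yes.
Axiom (T2/T3): check pairwise unions and intersections of members of τ.
All pairwise intersections and unions checked — each lies in τ. Therefore τ satisfies (T1), (T2), (T3): it IS a topology on X.


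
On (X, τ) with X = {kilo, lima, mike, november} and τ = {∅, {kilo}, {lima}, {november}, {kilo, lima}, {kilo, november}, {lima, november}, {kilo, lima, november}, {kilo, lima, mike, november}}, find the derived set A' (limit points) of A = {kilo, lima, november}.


A' = {mike}

For each x ∈ X, list the open sets U ∈ τ with x ∈ U, then check whether U ∩ (A ∖ {x}) ≠ ∅ for every such U.
  x = kilo: open {kilo} ∋ x has {kilo} ∩ (A ∖ {kilo}) = ∅, so x is NOT a limit point.
  x = lima: open {lima} ∋ x has {lima} ∩ (A ∖ {lima}) = ∅, so x is NOT a limit point.
  x = mike: opens ∋ x are {kilo, lima, mike, november}; each meets A ∖ {mike}, so x IS a limit point.
  x = november: open {november} ∋ x has {november} ∩ (A ∖ {november}) = ∅, so x is NOT a limit point.
Collecting: A' = {mike}.
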